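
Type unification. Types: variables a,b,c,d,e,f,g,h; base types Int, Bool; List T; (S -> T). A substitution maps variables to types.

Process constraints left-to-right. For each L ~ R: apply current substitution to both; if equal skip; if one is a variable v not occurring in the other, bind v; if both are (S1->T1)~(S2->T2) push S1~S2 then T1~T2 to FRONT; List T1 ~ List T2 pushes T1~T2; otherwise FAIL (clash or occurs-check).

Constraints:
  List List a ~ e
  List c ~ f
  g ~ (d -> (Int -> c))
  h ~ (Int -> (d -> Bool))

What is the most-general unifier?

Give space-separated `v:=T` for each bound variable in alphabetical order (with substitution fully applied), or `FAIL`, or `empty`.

step 1: unify List List a ~ e  [subst: {-} | 3 pending]
  bind e := List List a
step 2: unify List c ~ f  [subst: {e:=List List a} | 2 pending]
  bind f := List c
step 3: unify g ~ (d -> (Int -> c))  [subst: {e:=List List a, f:=List c} | 1 pending]
  bind g := (d -> (Int -> c))
step 4: unify h ~ (Int -> (d -> Bool))  [subst: {e:=List List a, f:=List c, g:=(d -> (Int -> c))} | 0 pending]
  bind h := (Int -> (d -> Bool))

Answer: e:=List List a f:=List c g:=(d -> (Int -> c)) h:=(Int -> (d -> Bool))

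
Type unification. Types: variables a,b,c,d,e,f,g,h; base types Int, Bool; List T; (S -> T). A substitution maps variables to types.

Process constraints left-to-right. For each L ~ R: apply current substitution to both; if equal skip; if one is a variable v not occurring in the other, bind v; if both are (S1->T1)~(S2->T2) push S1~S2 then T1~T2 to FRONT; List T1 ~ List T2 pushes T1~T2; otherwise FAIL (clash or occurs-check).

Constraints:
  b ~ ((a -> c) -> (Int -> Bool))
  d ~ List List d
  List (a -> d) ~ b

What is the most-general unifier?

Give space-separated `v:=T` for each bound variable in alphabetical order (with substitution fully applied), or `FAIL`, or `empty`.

Answer: FAIL

Derivation:
step 1: unify b ~ ((a -> c) -> (Int -> Bool))  [subst: {-} | 2 pending]
  bind b := ((a -> c) -> (Int -> Bool))
step 2: unify d ~ List List d  [subst: {b:=((a -> c) -> (Int -> Bool))} | 1 pending]
  occurs-check fail: d in List List d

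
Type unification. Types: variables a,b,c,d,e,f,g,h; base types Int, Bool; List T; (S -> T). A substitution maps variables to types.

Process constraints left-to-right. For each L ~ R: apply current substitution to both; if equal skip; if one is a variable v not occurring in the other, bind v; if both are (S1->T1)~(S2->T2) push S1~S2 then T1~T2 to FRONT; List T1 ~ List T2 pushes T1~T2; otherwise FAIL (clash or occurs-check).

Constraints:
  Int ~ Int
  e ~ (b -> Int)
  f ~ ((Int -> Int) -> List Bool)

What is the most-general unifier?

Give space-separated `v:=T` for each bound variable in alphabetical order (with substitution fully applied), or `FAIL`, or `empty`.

Answer: e:=(b -> Int) f:=((Int -> Int) -> List Bool)

Derivation:
step 1: unify Int ~ Int  [subst: {-} | 2 pending]
  -> identical, skip
step 2: unify e ~ (b -> Int)  [subst: {-} | 1 pending]
  bind e := (b -> Int)
step 3: unify f ~ ((Int -> Int) -> List Bool)  [subst: {e:=(b -> Int)} | 0 pending]
  bind f := ((Int -> Int) -> List Bool)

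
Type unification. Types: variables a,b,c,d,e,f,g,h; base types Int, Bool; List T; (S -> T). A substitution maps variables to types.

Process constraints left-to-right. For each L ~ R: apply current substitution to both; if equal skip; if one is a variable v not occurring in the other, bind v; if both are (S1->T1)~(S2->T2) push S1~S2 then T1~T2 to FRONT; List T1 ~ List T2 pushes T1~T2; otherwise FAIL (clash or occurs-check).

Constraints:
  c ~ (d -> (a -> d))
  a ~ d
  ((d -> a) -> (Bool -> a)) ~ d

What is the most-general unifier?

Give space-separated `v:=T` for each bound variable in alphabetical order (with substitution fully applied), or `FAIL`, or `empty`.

step 1: unify c ~ (d -> (a -> d))  [subst: {-} | 2 pending]
  bind c := (d -> (a -> d))
step 2: unify a ~ d  [subst: {c:=(d -> (a -> d))} | 1 pending]
  bind a := d
step 3: unify ((d -> d) -> (Bool -> d)) ~ d  [subst: {c:=(d -> (a -> d)), a:=d} | 0 pending]
  occurs-check fail

Answer: FAIL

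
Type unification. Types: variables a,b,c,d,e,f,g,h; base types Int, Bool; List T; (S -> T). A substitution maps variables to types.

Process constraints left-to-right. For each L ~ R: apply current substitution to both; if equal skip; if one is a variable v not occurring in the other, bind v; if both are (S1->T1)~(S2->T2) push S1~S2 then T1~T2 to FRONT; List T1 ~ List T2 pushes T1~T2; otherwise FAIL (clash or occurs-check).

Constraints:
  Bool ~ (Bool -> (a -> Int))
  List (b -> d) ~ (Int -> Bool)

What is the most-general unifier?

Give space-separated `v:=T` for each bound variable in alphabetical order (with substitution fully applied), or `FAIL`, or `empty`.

Answer: FAIL

Derivation:
step 1: unify Bool ~ (Bool -> (a -> Int))  [subst: {-} | 1 pending]
  clash: Bool vs (Bool -> (a -> Int))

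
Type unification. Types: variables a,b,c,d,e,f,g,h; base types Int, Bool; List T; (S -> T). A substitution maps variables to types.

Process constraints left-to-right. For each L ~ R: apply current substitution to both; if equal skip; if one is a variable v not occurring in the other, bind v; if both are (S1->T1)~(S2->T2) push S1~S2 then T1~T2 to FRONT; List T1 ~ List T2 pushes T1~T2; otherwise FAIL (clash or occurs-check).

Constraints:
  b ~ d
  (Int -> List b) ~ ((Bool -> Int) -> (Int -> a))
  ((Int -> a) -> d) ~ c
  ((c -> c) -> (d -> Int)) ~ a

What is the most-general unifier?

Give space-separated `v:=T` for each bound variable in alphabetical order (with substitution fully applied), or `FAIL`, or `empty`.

step 1: unify b ~ d  [subst: {-} | 3 pending]
  bind b := d
step 2: unify (Int -> List d) ~ ((Bool -> Int) -> (Int -> a))  [subst: {b:=d} | 2 pending]
  -> decompose arrow: push Int~(Bool -> Int), List d~(Int -> a)
step 3: unify Int ~ (Bool -> Int)  [subst: {b:=d} | 3 pending]
  clash: Int vs (Bool -> Int)

Answer: FAIL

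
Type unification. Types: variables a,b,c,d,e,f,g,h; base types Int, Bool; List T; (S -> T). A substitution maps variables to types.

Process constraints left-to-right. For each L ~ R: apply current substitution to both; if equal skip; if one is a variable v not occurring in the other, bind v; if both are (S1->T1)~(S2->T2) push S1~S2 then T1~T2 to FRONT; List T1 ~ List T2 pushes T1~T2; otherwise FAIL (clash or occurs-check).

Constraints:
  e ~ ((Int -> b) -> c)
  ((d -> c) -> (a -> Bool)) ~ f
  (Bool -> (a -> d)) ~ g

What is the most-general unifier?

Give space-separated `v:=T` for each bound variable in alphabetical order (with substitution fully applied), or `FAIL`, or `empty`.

step 1: unify e ~ ((Int -> b) -> c)  [subst: {-} | 2 pending]
  bind e := ((Int -> b) -> c)
step 2: unify ((d -> c) -> (a -> Bool)) ~ f  [subst: {e:=((Int -> b) -> c)} | 1 pending]
  bind f := ((d -> c) -> (a -> Bool))
step 3: unify (Bool -> (a -> d)) ~ g  [subst: {e:=((Int -> b) -> c), f:=((d -> c) -> (a -> Bool))} | 0 pending]
  bind g := (Bool -> (a -> d))

Answer: e:=((Int -> b) -> c) f:=((d -> c) -> (a -> Bool)) g:=(Bool -> (a -> d))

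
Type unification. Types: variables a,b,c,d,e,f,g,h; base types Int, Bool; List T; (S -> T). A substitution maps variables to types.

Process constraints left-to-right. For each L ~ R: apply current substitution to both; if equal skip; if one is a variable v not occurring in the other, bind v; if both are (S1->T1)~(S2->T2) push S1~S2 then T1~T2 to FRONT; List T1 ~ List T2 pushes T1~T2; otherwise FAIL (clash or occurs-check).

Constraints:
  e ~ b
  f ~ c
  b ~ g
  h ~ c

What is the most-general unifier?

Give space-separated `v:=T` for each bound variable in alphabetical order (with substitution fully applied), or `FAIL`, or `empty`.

Answer: b:=g e:=g f:=c h:=c

Derivation:
step 1: unify e ~ b  [subst: {-} | 3 pending]
  bind e := b
step 2: unify f ~ c  [subst: {e:=b} | 2 pending]
  bind f := c
step 3: unify b ~ g  [subst: {e:=b, f:=c} | 1 pending]
  bind b := g
step 4: unify h ~ c  [subst: {e:=b, f:=c, b:=g} | 0 pending]
  bind h := c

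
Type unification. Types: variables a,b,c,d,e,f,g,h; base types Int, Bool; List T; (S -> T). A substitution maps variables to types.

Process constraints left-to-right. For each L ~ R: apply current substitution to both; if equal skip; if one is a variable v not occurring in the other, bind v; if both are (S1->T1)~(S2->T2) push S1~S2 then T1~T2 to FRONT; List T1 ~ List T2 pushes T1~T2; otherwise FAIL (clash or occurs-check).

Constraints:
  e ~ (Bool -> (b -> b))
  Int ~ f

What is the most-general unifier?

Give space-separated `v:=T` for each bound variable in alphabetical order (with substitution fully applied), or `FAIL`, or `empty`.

Answer: e:=(Bool -> (b -> b)) f:=Int

Derivation:
step 1: unify e ~ (Bool -> (b -> b))  [subst: {-} | 1 pending]
  bind e := (Bool -> (b -> b))
step 2: unify Int ~ f  [subst: {e:=(Bool -> (b -> b))} | 0 pending]
  bind f := Int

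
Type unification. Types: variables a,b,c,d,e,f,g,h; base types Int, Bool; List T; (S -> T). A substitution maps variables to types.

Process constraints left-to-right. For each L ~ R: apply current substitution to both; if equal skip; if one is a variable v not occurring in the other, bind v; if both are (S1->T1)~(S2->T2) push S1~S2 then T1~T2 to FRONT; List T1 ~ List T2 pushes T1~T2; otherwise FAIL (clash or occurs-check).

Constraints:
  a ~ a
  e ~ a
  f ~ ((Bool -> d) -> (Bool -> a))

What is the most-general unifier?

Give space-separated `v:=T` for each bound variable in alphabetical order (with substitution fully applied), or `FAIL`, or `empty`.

step 1: unify a ~ a  [subst: {-} | 2 pending]
  -> identical, skip
step 2: unify e ~ a  [subst: {-} | 1 pending]
  bind e := a
step 3: unify f ~ ((Bool -> d) -> (Bool -> a))  [subst: {e:=a} | 0 pending]
  bind f := ((Bool -> d) -> (Bool -> a))

Answer: e:=a f:=((Bool -> d) -> (Bool -> a))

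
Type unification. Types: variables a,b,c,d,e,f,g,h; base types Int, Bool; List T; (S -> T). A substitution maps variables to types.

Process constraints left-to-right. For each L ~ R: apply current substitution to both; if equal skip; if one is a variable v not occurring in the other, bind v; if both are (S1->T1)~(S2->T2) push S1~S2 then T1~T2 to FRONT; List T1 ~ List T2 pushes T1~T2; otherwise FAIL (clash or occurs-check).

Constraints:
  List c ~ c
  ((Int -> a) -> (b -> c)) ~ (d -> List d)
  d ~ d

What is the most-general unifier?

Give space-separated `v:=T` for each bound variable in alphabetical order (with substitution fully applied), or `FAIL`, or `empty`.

step 1: unify List c ~ c  [subst: {-} | 2 pending]
  occurs-check fail

Answer: FAIL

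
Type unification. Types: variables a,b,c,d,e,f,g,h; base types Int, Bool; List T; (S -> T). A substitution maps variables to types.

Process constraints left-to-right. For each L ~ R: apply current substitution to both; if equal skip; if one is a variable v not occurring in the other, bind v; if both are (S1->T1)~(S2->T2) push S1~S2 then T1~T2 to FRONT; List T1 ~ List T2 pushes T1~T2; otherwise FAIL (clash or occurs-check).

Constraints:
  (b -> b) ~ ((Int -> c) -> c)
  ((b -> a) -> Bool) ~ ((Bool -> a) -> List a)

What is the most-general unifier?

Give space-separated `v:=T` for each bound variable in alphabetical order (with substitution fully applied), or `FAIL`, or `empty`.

Answer: FAIL

Derivation:
step 1: unify (b -> b) ~ ((Int -> c) -> c)  [subst: {-} | 1 pending]
  -> decompose arrow: push b~(Int -> c), b~c
step 2: unify b ~ (Int -> c)  [subst: {-} | 2 pending]
  bind b := (Int -> c)
step 3: unify (Int -> c) ~ c  [subst: {b:=(Int -> c)} | 1 pending]
  occurs-check fail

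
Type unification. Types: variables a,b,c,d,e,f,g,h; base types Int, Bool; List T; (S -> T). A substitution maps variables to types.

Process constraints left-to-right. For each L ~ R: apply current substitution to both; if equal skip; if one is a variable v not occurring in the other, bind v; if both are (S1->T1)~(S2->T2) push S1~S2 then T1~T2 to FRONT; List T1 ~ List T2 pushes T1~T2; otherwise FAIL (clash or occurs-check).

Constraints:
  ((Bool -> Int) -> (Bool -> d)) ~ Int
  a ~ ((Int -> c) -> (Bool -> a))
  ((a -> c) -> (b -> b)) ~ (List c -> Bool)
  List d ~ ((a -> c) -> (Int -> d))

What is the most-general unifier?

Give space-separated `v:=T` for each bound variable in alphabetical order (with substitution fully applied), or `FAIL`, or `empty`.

Answer: FAIL

Derivation:
step 1: unify ((Bool -> Int) -> (Bool -> d)) ~ Int  [subst: {-} | 3 pending]
  clash: ((Bool -> Int) -> (Bool -> d)) vs Int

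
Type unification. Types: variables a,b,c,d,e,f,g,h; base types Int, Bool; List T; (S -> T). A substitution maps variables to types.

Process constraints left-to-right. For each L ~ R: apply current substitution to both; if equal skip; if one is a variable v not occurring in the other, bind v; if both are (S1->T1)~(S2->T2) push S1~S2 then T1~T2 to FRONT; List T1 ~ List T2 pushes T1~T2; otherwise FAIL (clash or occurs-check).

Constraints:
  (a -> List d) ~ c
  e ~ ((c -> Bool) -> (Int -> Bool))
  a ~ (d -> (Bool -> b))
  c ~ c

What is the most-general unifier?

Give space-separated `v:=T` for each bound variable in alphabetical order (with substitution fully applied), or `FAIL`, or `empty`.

Answer: a:=(d -> (Bool -> b)) c:=((d -> (Bool -> b)) -> List d) e:=((((d -> (Bool -> b)) -> List d) -> Bool) -> (Int -> Bool))

Derivation:
step 1: unify (a -> List d) ~ c  [subst: {-} | 3 pending]
  bind c := (a -> List d)
step 2: unify e ~ (((a -> List d) -> Bool) -> (Int -> Bool))  [subst: {c:=(a -> List d)} | 2 pending]
  bind e := (((a -> List d) -> Bool) -> (Int -> Bool))
step 3: unify a ~ (d -> (Bool -> b))  [subst: {c:=(a -> List d), e:=(((a -> List d) -> Bool) -> (Int -> Bool))} | 1 pending]
  bind a := (d -> (Bool -> b))
step 4: unify ((d -> (Bool -> b)) -> List d) ~ ((d -> (Bool -> b)) -> List d)  [subst: {c:=(a -> List d), e:=(((a -> List d) -> Bool) -> (Int -> Bool)), a:=(d -> (Bool -> b))} | 0 pending]
  -> identical, skip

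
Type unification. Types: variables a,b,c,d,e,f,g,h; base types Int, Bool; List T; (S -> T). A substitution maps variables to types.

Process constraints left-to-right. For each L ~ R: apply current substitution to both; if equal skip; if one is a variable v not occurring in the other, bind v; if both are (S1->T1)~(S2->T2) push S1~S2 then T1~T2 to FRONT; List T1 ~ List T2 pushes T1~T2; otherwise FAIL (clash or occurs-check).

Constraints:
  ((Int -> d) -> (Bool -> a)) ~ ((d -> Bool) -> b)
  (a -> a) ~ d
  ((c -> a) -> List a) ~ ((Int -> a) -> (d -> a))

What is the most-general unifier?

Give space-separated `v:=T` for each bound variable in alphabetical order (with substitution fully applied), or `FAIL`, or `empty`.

Answer: FAIL

Derivation:
step 1: unify ((Int -> d) -> (Bool -> a)) ~ ((d -> Bool) -> b)  [subst: {-} | 2 pending]
  -> decompose arrow: push (Int -> d)~(d -> Bool), (Bool -> a)~b
step 2: unify (Int -> d) ~ (d -> Bool)  [subst: {-} | 3 pending]
  -> decompose arrow: push Int~d, d~Bool
step 3: unify Int ~ d  [subst: {-} | 4 pending]
  bind d := Int
step 4: unify Int ~ Bool  [subst: {d:=Int} | 3 pending]
  clash: Int vs Bool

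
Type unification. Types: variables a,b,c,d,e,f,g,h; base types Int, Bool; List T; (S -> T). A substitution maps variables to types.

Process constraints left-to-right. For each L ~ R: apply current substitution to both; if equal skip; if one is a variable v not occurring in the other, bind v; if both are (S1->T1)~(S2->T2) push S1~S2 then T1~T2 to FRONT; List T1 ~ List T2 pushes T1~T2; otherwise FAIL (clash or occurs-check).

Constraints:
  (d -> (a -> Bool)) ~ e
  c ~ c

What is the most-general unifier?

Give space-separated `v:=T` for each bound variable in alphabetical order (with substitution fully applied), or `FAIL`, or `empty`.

Answer: e:=(d -> (a -> Bool))

Derivation:
step 1: unify (d -> (a -> Bool)) ~ e  [subst: {-} | 1 pending]
  bind e := (d -> (a -> Bool))
step 2: unify c ~ c  [subst: {e:=(d -> (a -> Bool))} | 0 pending]
  -> identical, skip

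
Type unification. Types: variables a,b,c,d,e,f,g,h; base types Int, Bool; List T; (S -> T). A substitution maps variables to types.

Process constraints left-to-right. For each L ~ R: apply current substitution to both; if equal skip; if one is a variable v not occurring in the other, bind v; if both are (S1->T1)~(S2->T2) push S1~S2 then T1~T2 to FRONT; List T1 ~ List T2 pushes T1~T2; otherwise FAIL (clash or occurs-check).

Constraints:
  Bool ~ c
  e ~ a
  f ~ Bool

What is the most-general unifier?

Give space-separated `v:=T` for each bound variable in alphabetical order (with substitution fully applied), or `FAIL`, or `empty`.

Answer: c:=Bool e:=a f:=Bool

Derivation:
step 1: unify Bool ~ c  [subst: {-} | 2 pending]
  bind c := Bool
step 2: unify e ~ a  [subst: {c:=Bool} | 1 pending]
  bind e := a
step 3: unify f ~ Bool  [subst: {c:=Bool, e:=a} | 0 pending]
  bind f := Bool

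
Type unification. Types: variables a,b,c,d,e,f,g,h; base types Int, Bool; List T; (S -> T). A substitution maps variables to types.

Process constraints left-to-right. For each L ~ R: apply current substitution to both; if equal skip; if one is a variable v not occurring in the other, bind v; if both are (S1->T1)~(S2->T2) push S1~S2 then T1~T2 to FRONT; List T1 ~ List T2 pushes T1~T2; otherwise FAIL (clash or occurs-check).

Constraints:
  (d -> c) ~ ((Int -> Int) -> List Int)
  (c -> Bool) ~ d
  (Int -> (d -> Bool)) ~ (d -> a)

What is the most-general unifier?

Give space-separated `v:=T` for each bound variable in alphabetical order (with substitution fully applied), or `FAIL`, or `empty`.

Answer: FAIL

Derivation:
step 1: unify (d -> c) ~ ((Int -> Int) -> List Int)  [subst: {-} | 2 pending]
  -> decompose arrow: push d~(Int -> Int), c~List Int
step 2: unify d ~ (Int -> Int)  [subst: {-} | 3 pending]
  bind d := (Int -> Int)
step 3: unify c ~ List Int  [subst: {d:=(Int -> Int)} | 2 pending]
  bind c := List Int
step 4: unify (List Int -> Bool) ~ (Int -> Int)  [subst: {d:=(Int -> Int), c:=List Int} | 1 pending]
  -> decompose arrow: push List Int~Int, Bool~Int
step 5: unify List Int ~ Int  [subst: {d:=(Int -> Int), c:=List Int} | 2 pending]
  clash: List Int vs Int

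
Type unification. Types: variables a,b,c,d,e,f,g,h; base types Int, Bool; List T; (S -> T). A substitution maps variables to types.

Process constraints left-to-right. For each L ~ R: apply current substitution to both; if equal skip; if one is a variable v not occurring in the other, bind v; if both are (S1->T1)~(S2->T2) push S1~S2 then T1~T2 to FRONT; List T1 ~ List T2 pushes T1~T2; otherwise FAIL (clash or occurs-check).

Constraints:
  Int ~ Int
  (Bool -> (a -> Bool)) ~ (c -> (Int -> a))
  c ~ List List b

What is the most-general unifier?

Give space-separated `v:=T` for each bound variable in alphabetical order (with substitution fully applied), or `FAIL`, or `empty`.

step 1: unify Int ~ Int  [subst: {-} | 2 pending]
  -> identical, skip
step 2: unify (Bool -> (a -> Bool)) ~ (c -> (Int -> a))  [subst: {-} | 1 pending]
  -> decompose arrow: push Bool~c, (a -> Bool)~(Int -> a)
step 3: unify Bool ~ c  [subst: {-} | 2 pending]
  bind c := Bool
step 4: unify (a -> Bool) ~ (Int -> a)  [subst: {c:=Bool} | 1 pending]
  -> decompose arrow: push a~Int, Bool~a
step 5: unify a ~ Int  [subst: {c:=Bool} | 2 pending]
  bind a := Int
step 6: unify Bool ~ Int  [subst: {c:=Bool, a:=Int} | 1 pending]
  clash: Bool vs Int

Answer: FAIL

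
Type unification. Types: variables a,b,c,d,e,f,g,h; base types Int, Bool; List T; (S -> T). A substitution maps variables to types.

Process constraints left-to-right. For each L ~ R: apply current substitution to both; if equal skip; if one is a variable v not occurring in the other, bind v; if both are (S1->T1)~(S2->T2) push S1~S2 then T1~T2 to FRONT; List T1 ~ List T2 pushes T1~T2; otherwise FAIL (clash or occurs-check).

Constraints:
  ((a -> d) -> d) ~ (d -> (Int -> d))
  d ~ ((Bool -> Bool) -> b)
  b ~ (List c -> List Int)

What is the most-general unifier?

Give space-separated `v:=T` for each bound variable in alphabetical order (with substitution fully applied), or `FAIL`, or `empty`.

step 1: unify ((a -> d) -> d) ~ (d -> (Int -> d))  [subst: {-} | 2 pending]
  -> decompose arrow: push (a -> d)~d, d~(Int -> d)
step 2: unify (a -> d) ~ d  [subst: {-} | 3 pending]
  occurs-check fail

Answer: FAIL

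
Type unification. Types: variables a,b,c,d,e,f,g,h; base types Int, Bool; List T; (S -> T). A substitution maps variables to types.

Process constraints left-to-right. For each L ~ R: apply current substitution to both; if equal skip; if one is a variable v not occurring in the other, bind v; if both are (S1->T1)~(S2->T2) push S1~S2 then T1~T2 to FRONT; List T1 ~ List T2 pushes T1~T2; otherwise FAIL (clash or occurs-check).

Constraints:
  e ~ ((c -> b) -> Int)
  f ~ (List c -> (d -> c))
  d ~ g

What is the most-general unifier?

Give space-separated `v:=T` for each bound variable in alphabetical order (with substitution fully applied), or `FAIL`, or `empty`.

step 1: unify e ~ ((c -> b) -> Int)  [subst: {-} | 2 pending]
  bind e := ((c -> b) -> Int)
step 2: unify f ~ (List c -> (d -> c))  [subst: {e:=((c -> b) -> Int)} | 1 pending]
  bind f := (List c -> (d -> c))
step 3: unify d ~ g  [subst: {e:=((c -> b) -> Int), f:=(List c -> (d -> c))} | 0 pending]
  bind d := g

Answer: d:=g e:=((c -> b) -> Int) f:=(List c -> (g -> c))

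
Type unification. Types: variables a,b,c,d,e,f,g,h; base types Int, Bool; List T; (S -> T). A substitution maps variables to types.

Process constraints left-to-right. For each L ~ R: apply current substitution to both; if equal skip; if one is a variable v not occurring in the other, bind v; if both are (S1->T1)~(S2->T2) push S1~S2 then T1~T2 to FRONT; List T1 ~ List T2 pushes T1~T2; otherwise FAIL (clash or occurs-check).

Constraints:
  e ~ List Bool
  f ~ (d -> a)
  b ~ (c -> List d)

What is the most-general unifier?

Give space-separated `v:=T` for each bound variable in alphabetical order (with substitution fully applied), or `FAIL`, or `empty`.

step 1: unify e ~ List Bool  [subst: {-} | 2 pending]
  bind e := List Bool
step 2: unify f ~ (d -> a)  [subst: {e:=List Bool} | 1 pending]
  bind f := (d -> a)
step 3: unify b ~ (c -> List d)  [subst: {e:=List Bool, f:=(d -> a)} | 0 pending]
  bind b := (c -> List d)

Answer: b:=(c -> List d) e:=List Bool f:=(d -> a)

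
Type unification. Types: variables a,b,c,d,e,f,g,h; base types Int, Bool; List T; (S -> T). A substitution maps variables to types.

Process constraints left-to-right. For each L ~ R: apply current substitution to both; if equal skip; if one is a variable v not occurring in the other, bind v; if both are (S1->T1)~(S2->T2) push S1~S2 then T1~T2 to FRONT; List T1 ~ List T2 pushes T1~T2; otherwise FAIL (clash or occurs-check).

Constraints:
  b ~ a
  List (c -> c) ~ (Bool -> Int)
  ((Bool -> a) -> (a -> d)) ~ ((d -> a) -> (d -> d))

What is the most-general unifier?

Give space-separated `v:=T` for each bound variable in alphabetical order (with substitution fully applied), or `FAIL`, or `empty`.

step 1: unify b ~ a  [subst: {-} | 2 pending]
  bind b := a
step 2: unify List (c -> c) ~ (Bool -> Int)  [subst: {b:=a} | 1 pending]
  clash: List (c -> c) vs (Bool -> Int)

Answer: FAIL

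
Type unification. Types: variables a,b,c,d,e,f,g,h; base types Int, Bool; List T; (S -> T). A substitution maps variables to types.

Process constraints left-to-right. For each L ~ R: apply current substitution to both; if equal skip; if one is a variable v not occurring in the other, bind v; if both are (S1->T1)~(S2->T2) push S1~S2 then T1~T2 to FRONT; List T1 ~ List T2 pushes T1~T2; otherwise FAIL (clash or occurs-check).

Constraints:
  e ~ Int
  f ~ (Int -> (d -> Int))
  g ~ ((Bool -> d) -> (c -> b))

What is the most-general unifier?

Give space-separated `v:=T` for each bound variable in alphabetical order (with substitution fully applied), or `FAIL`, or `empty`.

Answer: e:=Int f:=(Int -> (d -> Int)) g:=((Bool -> d) -> (c -> b))

Derivation:
step 1: unify e ~ Int  [subst: {-} | 2 pending]
  bind e := Int
step 2: unify f ~ (Int -> (d -> Int))  [subst: {e:=Int} | 1 pending]
  bind f := (Int -> (d -> Int))
step 3: unify g ~ ((Bool -> d) -> (c -> b))  [subst: {e:=Int, f:=(Int -> (d -> Int))} | 0 pending]
  bind g := ((Bool -> d) -> (c -> b))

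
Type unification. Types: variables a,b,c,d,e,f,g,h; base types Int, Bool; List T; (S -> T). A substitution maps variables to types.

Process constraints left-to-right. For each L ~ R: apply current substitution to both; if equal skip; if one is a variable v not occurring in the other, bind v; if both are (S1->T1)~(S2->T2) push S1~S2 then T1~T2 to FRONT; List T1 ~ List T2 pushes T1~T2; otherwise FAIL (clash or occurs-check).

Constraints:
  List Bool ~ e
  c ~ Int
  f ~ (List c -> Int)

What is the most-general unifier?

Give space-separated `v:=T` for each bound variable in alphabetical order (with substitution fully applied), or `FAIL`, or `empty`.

step 1: unify List Bool ~ e  [subst: {-} | 2 pending]
  bind e := List Bool
step 2: unify c ~ Int  [subst: {e:=List Bool} | 1 pending]
  bind c := Int
step 3: unify f ~ (List Int -> Int)  [subst: {e:=List Bool, c:=Int} | 0 pending]
  bind f := (List Int -> Int)

Answer: c:=Int e:=List Bool f:=(List Int -> Int)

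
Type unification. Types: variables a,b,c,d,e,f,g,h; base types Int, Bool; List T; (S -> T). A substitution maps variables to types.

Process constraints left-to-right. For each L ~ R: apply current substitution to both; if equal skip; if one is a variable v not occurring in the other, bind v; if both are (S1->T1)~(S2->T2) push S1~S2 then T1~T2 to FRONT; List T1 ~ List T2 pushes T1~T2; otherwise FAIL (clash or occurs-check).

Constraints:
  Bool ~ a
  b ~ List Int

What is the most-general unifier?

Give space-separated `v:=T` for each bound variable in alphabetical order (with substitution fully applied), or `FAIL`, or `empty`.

Answer: a:=Bool b:=List Int

Derivation:
step 1: unify Bool ~ a  [subst: {-} | 1 pending]
  bind a := Bool
step 2: unify b ~ List Int  [subst: {a:=Bool} | 0 pending]
  bind b := List Int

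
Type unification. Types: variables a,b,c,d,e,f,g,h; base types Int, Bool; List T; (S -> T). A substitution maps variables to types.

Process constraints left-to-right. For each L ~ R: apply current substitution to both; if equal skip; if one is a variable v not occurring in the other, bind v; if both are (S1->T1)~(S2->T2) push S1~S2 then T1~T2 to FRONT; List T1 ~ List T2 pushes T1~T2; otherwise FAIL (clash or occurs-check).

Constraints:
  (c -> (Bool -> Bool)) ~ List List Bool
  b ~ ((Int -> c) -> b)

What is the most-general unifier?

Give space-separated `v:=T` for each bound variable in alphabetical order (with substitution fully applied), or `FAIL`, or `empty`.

step 1: unify (c -> (Bool -> Bool)) ~ List List Bool  [subst: {-} | 1 pending]
  clash: (c -> (Bool -> Bool)) vs List List Bool

Answer: FAIL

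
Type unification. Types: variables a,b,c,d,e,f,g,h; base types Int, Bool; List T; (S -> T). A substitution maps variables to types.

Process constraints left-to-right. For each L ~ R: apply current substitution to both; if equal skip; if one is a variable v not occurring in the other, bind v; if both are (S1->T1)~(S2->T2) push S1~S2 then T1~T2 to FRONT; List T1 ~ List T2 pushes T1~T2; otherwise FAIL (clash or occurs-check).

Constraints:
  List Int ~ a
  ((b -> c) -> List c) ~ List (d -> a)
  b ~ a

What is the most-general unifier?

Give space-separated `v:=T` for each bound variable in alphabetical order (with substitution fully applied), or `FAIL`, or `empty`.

step 1: unify List Int ~ a  [subst: {-} | 2 pending]
  bind a := List Int
step 2: unify ((b -> c) -> List c) ~ List (d -> List Int)  [subst: {a:=List Int} | 1 pending]
  clash: ((b -> c) -> List c) vs List (d -> List Int)

Answer: FAIL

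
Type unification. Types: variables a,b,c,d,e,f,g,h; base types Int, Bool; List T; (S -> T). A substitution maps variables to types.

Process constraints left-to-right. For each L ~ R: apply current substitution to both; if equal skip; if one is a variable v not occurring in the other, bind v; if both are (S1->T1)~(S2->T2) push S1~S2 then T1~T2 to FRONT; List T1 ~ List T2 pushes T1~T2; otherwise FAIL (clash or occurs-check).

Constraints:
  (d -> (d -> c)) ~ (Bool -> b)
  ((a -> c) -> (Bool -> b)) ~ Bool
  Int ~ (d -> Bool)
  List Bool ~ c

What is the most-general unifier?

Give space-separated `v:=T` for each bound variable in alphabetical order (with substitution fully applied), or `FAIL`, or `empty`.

step 1: unify (d -> (d -> c)) ~ (Bool -> b)  [subst: {-} | 3 pending]
  -> decompose arrow: push d~Bool, (d -> c)~b
step 2: unify d ~ Bool  [subst: {-} | 4 pending]
  bind d := Bool
step 3: unify (Bool -> c) ~ b  [subst: {d:=Bool} | 3 pending]
  bind b := (Bool -> c)
step 4: unify ((a -> c) -> (Bool -> (Bool -> c))) ~ Bool  [subst: {d:=Bool, b:=(Bool -> c)} | 2 pending]
  clash: ((a -> c) -> (Bool -> (Bool -> c))) vs Bool

Answer: FAIL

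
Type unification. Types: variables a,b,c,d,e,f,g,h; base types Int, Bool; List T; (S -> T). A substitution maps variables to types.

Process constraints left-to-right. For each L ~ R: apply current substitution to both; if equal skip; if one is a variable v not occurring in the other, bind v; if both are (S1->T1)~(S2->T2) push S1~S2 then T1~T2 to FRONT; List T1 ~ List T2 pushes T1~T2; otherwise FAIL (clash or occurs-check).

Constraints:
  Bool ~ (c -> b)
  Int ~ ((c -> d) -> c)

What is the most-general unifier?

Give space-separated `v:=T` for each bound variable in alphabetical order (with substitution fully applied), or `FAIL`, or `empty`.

step 1: unify Bool ~ (c -> b)  [subst: {-} | 1 pending]
  clash: Bool vs (c -> b)

Answer: FAIL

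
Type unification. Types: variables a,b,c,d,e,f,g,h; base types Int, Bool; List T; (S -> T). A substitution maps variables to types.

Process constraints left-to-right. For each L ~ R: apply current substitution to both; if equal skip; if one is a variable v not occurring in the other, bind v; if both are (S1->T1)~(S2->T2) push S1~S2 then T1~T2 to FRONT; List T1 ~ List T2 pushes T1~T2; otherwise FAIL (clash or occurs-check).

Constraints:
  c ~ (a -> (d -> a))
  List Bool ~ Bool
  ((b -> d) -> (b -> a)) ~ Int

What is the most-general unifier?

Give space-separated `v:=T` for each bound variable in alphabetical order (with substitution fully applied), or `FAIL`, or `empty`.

Answer: FAIL

Derivation:
step 1: unify c ~ (a -> (d -> a))  [subst: {-} | 2 pending]
  bind c := (a -> (d -> a))
step 2: unify List Bool ~ Bool  [subst: {c:=(a -> (d -> a))} | 1 pending]
  clash: List Bool vs Bool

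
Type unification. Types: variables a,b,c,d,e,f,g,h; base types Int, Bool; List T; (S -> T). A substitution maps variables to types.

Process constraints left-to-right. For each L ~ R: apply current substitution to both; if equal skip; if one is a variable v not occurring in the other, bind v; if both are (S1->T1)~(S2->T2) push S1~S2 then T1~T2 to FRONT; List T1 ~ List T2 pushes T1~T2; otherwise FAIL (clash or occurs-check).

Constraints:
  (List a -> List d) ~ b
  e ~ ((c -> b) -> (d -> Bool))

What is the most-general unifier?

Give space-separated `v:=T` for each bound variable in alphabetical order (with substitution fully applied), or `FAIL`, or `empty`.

Answer: b:=(List a -> List d) e:=((c -> (List a -> List d)) -> (d -> Bool))

Derivation:
step 1: unify (List a -> List d) ~ b  [subst: {-} | 1 pending]
  bind b := (List a -> List d)
step 2: unify e ~ ((c -> (List a -> List d)) -> (d -> Bool))  [subst: {b:=(List a -> List d)} | 0 pending]
  bind e := ((c -> (List a -> List d)) -> (d -> Bool))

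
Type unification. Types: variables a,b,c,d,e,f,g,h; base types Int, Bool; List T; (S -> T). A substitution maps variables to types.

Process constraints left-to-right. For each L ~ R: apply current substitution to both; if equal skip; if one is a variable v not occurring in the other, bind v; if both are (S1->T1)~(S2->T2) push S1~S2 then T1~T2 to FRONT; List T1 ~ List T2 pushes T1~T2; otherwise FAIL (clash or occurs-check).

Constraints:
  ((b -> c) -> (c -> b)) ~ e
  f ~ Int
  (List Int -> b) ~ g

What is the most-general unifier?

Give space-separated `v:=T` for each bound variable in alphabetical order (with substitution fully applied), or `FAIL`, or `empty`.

step 1: unify ((b -> c) -> (c -> b)) ~ e  [subst: {-} | 2 pending]
  bind e := ((b -> c) -> (c -> b))
step 2: unify f ~ Int  [subst: {e:=((b -> c) -> (c -> b))} | 1 pending]
  bind f := Int
step 3: unify (List Int -> b) ~ g  [subst: {e:=((b -> c) -> (c -> b)), f:=Int} | 0 pending]
  bind g := (List Int -> b)

Answer: e:=((b -> c) -> (c -> b)) f:=Int g:=(List Int -> b)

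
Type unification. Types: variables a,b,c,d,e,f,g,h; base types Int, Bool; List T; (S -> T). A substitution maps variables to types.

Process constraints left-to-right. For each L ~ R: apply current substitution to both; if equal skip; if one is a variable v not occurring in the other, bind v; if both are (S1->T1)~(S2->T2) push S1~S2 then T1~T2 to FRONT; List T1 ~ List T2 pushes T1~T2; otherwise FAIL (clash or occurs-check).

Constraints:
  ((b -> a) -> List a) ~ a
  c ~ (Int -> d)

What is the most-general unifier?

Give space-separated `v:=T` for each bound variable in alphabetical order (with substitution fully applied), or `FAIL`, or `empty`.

step 1: unify ((b -> a) -> List a) ~ a  [subst: {-} | 1 pending]
  occurs-check fail

Answer: FAIL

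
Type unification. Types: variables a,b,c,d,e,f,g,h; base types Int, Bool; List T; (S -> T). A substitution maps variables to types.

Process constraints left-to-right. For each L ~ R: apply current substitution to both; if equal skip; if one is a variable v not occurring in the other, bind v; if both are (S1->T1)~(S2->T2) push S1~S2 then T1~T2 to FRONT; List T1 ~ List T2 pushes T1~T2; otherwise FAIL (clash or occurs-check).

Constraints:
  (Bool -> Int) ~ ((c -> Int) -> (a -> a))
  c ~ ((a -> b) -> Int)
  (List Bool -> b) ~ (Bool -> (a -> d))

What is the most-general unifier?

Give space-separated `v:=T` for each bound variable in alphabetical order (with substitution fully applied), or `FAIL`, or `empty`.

step 1: unify (Bool -> Int) ~ ((c -> Int) -> (a -> a))  [subst: {-} | 2 pending]
  -> decompose arrow: push Bool~(c -> Int), Int~(a -> a)
step 2: unify Bool ~ (c -> Int)  [subst: {-} | 3 pending]
  clash: Bool vs (c -> Int)

Answer: FAIL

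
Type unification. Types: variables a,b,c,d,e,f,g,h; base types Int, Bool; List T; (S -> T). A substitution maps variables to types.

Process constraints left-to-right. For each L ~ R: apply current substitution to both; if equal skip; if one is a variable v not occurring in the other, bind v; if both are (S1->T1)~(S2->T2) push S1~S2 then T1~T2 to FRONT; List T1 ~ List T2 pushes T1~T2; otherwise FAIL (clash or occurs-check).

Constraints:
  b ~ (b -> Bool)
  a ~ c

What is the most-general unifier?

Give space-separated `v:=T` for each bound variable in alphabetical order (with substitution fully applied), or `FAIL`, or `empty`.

Answer: FAIL

Derivation:
step 1: unify b ~ (b -> Bool)  [subst: {-} | 1 pending]
  occurs-check fail: b in (b -> Bool)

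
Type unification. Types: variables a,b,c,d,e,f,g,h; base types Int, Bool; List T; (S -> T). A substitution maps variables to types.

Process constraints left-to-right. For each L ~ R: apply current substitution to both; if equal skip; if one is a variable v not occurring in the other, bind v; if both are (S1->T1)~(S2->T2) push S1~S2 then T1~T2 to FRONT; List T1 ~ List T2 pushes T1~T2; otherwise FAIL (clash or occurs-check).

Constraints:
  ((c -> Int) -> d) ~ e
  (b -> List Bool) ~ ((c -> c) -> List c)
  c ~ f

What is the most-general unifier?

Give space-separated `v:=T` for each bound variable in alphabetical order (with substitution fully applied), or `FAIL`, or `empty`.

step 1: unify ((c -> Int) -> d) ~ e  [subst: {-} | 2 pending]
  bind e := ((c -> Int) -> d)
step 2: unify (b -> List Bool) ~ ((c -> c) -> List c)  [subst: {e:=((c -> Int) -> d)} | 1 pending]
  -> decompose arrow: push b~(c -> c), List Bool~List c
step 3: unify b ~ (c -> c)  [subst: {e:=((c -> Int) -> d)} | 2 pending]
  bind b := (c -> c)
step 4: unify List Bool ~ List c  [subst: {e:=((c -> Int) -> d), b:=(c -> c)} | 1 pending]
  -> decompose List: push Bool~c
step 5: unify Bool ~ c  [subst: {e:=((c -> Int) -> d), b:=(c -> c)} | 1 pending]
  bind c := Bool
step 6: unify Bool ~ f  [subst: {e:=((c -> Int) -> d), b:=(c -> c), c:=Bool} | 0 pending]
  bind f := Bool

Answer: b:=(Bool -> Bool) c:=Bool e:=((Bool -> Int) -> d) f:=Bool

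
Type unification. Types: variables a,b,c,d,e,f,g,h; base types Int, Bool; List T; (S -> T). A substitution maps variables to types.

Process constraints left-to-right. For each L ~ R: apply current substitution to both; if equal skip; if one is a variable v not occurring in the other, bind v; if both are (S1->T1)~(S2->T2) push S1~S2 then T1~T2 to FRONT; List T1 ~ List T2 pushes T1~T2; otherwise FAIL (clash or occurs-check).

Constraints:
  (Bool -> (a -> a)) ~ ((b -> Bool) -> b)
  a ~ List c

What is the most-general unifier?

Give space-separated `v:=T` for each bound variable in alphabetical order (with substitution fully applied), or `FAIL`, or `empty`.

Answer: FAIL

Derivation:
step 1: unify (Bool -> (a -> a)) ~ ((b -> Bool) -> b)  [subst: {-} | 1 pending]
  -> decompose arrow: push Bool~(b -> Bool), (a -> a)~b
step 2: unify Bool ~ (b -> Bool)  [subst: {-} | 2 pending]
  clash: Bool vs (b -> Bool)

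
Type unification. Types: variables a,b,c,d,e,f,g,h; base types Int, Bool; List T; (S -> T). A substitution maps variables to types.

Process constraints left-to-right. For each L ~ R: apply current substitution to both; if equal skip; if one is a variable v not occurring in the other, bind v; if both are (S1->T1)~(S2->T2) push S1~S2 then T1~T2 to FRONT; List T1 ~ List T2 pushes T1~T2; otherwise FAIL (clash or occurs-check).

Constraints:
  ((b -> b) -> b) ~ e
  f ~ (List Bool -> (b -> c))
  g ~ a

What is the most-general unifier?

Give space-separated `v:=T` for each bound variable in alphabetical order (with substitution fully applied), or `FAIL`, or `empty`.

step 1: unify ((b -> b) -> b) ~ e  [subst: {-} | 2 pending]
  bind e := ((b -> b) -> b)
step 2: unify f ~ (List Bool -> (b -> c))  [subst: {e:=((b -> b) -> b)} | 1 pending]
  bind f := (List Bool -> (b -> c))
step 3: unify g ~ a  [subst: {e:=((b -> b) -> b), f:=(List Bool -> (b -> c))} | 0 pending]
  bind g := a

Answer: e:=((b -> b) -> b) f:=(List Bool -> (b -> c)) g:=a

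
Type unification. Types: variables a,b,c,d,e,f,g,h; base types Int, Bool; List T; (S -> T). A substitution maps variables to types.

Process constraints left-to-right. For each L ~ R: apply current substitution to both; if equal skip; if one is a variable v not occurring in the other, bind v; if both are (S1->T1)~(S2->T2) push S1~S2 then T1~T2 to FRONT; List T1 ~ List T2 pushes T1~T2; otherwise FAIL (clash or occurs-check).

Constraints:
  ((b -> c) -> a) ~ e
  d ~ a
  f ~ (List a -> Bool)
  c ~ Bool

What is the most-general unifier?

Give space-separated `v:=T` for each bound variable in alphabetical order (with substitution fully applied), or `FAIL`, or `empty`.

step 1: unify ((b -> c) -> a) ~ e  [subst: {-} | 3 pending]
  bind e := ((b -> c) -> a)
step 2: unify d ~ a  [subst: {e:=((b -> c) -> a)} | 2 pending]
  bind d := a
step 3: unify f ~ (List a -> Bool)  [subst: {e:=((b -> c) -> a), d:=a} | 1 pending]
  bind f := (List a -> Bool)
step 4: unify c ~ Bool  [subst: {e:=((b -> c) -> a), d:=a, f:=(List a -> Bool)} | 0 pending]
  bind c := Bool

Answer: c:=Bool d:=a e:=((b -> Bool) -> a) f:=(List a -> Bool)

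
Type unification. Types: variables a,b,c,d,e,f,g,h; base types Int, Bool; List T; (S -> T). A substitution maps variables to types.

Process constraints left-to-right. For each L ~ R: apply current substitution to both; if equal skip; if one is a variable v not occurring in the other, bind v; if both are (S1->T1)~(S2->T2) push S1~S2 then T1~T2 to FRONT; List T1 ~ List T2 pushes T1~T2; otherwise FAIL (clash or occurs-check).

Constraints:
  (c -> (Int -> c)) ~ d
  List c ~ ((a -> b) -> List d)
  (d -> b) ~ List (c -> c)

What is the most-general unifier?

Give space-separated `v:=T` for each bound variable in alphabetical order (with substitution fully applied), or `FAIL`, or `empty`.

Answer: FAIL

Derivation:
step 1: unify (c -> (Int -> c)) ~ d  [subst: {-} | 2 pending]
  bind d := (c -> (Int -> c))
step 2: unify List c ~ ((a -> b) -> List (c -> (Int -> c)))  [subst: {d:=(c -> (Int -> c))} | 1 pending]
  clash: List c vs ((a -> b) -> List (c -> (Int -> c)))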